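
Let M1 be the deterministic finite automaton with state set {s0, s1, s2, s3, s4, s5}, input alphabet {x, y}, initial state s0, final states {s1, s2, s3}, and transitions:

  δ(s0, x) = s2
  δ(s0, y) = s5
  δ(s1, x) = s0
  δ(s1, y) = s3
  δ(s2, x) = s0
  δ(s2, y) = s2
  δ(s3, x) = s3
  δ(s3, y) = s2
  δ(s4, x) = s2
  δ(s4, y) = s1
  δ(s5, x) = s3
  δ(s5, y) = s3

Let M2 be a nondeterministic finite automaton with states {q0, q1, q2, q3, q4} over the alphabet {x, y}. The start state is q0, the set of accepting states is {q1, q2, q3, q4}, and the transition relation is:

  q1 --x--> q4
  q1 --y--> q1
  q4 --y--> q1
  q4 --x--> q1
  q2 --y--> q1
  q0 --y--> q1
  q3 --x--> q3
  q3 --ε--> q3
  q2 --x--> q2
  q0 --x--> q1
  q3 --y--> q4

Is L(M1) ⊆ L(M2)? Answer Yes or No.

Yes

Exploring the product automaton M1 × M2 from the start pair (s0, q0), following both machines on each input symbol, reaches 6 state pairs: (s0, q0), (s2, q1), (s5, q1), (s0, q4), (s3, q4), (s3, q1).
M1 accepts in {s1, s2, s3} and M2 accepts in {q1, q2, q3, q4}. The reachable pairs whose M1-component is accepting are (s2, q1), (s3, q4), (s3, q1); in each of them the M2-component is accepting too, so the product for L(M1) \ L(M2) (M1-component accepting, M2-component rejecting) has no reachable accepting pair and the difference is empty.
Hence every string in L(M1) is also in L(M2).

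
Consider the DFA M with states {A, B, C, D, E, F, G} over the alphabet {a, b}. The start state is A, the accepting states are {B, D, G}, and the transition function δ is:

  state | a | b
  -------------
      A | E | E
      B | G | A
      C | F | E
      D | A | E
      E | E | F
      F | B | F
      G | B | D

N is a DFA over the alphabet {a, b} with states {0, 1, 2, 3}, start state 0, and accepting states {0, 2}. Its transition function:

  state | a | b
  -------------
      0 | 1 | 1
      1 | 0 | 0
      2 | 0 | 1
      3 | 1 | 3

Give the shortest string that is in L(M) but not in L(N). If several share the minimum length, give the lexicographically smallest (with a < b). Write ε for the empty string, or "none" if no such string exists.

The string aba is accepted by M but not by N.
No shorter string lies in the difference, and aba is the lexicographically first length-3 string in L(M) \ L(N).

aba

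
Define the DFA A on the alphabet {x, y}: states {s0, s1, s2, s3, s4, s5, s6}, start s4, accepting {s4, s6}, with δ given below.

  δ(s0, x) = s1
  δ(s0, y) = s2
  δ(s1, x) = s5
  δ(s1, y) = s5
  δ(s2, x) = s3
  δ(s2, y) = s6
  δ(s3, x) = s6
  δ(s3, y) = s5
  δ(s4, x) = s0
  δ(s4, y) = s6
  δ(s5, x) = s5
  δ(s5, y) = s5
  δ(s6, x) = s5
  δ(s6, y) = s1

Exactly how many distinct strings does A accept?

The useful subgraph on states {s0, s2, s3, s4, s6} is acyclic, so L(A) is finite; the longest accepting path visits 5 useful states, giving maximum string length 4.
Counting accepting paths from s4 by length: 1 of length 0, 1 of length 1, 1 of length 3, 1 of length 4. Total 4.

4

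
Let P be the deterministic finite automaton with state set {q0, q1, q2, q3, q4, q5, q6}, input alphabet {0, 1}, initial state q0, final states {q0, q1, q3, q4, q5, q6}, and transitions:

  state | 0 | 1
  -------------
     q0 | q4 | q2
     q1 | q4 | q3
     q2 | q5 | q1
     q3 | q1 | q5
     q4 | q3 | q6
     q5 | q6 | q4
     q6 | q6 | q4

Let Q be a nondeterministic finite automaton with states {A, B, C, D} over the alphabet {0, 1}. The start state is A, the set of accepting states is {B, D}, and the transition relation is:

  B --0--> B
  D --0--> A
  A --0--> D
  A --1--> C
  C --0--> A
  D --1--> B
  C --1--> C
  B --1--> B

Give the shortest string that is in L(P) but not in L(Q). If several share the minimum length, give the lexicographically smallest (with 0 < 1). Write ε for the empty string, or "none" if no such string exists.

The empty string ε is accepted by P but not by Q.
Since ε is the unique shortest string, it is the required witness.

ε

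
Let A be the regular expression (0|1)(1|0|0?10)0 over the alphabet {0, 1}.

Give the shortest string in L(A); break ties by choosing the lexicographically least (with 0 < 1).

By inspection of the expression, no string of length less than 3 matches, and 000 is the lexicographically first match of length 3.

000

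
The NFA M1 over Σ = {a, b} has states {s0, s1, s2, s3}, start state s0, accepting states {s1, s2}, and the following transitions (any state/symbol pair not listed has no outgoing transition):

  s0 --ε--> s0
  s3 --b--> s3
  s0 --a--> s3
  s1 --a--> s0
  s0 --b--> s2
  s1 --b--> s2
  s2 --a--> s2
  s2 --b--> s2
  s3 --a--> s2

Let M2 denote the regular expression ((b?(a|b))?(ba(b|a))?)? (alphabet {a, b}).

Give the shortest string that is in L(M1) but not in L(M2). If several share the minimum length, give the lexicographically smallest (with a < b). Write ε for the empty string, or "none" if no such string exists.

aa

The string aa is accepted by M1 but not by M2.
No shorter string lies in the difference, and aa is the lexicographically first length-2 string in L(M1) \ L(M2).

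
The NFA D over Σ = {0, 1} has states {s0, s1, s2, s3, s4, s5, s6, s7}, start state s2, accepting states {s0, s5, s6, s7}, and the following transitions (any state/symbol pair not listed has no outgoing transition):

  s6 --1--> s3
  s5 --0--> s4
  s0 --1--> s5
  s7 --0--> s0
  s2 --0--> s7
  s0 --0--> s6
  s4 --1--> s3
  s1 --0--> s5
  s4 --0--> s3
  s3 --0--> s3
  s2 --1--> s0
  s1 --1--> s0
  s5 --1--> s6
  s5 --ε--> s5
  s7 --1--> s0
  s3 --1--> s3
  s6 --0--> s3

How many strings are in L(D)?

The useful subgraph on states {s0, s2, s5, s6, s7} is acyclic, so L(D) is finite; the longest accepting path visits 5 useful states, giving maximum string length 4.
Counting accepting paths from s2 by length: 2 of length 1, 4 of length 2, 5 of length 3, 2 of length 4. Total 13.

13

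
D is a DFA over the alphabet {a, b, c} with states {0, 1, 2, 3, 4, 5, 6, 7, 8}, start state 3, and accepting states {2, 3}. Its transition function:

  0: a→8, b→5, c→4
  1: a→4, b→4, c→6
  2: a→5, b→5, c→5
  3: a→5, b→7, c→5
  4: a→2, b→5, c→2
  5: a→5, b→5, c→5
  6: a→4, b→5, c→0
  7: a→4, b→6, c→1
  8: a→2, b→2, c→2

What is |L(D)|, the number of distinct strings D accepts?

The useful subgraph on states {0, 1, 2, 3, 4, 6, 7, 8} is acyclic, so L(D) is finite; the longest accepting path visits 7 useful states, giving maximum string length 6.
Counting accepting paths from 3 by length: 1 of length 0, 2 of length 3, 6 of length 4, 7 of length 5, 5 of length 6. Total 21.

21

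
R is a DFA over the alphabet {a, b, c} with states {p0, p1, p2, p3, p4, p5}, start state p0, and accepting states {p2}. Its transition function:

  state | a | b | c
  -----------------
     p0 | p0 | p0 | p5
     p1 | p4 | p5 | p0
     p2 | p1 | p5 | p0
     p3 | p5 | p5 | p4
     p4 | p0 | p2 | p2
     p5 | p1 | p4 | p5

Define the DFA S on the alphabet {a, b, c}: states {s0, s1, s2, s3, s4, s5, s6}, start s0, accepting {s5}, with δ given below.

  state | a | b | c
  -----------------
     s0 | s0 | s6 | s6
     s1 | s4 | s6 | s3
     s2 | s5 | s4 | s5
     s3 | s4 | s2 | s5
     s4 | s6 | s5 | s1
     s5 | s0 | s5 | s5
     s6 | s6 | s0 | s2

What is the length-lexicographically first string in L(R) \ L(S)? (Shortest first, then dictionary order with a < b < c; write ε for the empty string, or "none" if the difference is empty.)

The string cbb is accepted by R but not by S.
No shorter string lies in the difference, and cbb is the lexicographically first length-3 string in L(R) \ L(S).

cbb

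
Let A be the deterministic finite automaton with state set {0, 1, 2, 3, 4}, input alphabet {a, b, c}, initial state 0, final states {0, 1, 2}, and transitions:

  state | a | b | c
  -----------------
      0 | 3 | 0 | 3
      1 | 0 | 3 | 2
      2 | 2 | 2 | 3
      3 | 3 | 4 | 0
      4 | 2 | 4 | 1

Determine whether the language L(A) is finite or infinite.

State 0 is reachable from the start and can reach an accepting state, and it lies on the cycle 0 → 0.
Traversing that cycle any number of times yields accepted strings of unbounded length, so the language is infinite.

infinite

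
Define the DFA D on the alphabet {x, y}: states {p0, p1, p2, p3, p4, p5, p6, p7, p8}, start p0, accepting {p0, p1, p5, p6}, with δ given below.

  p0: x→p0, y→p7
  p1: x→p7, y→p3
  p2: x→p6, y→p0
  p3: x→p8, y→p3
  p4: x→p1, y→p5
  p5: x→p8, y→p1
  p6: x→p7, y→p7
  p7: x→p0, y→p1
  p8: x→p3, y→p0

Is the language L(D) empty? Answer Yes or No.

The empty string ε is accepted: the run p0 ends in the accepting state p0.
Since at least one string is accepted, L(D) is not empty.

No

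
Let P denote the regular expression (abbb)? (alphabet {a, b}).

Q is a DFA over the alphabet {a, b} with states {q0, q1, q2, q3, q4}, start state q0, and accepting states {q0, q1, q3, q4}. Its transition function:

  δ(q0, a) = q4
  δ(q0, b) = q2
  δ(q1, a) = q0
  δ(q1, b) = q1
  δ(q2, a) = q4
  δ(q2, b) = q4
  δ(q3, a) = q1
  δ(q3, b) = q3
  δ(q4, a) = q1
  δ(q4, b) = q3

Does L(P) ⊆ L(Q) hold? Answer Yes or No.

Converting the expression P to a DFA (subset construction, then merging equivalent states) gives the minimal DFA with states {p0, p1, p2, p3, p4, p5}, start state p0, accepting states {p0, p5} and transitions p0: a→p1, b→p2; p1: a→p2, b→p3; p2: a→p2, b→p2; p3: a→p2, b→p4; p4: a→p2, b→p5; p5: a→p2, b→p2.
Exploring the product automaton P × Q from the start pair (p0, q0), following both machines on each input symbol, reaches 10 state pairs: (p0, q0), (p1, q4), (p2, q2), (p2, q1), (p3, q3), (p2, q4), (p2, q0), (p4, q3), (p2, q3), (p5, q3).
P accepts in {p0, p5} and Q accepts in {q0, q1, q3, q4}. The reachable pairs whose P-component is accepting are (p0, q0), (p5, q3); in each of them the Q-component is accepting too, so the product for L(P) \ L(Q) (P-component accepting, Q-component rejecting) has no reachable accepting pair and the difference is empty.
Hence every string in L(P) is also in L(Q).

Yes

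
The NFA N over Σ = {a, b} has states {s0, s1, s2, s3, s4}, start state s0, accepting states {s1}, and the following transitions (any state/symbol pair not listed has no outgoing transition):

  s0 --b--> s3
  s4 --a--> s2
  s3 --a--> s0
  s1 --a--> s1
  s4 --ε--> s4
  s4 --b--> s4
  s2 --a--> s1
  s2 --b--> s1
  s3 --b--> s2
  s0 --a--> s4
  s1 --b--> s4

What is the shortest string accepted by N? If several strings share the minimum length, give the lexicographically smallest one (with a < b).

aaa

A breadth-first search from s0 reaches an accepting state first via the path s0 → s4 → s2 → s1 on input aaa.
No string of length < 3 is accepted (BFS exhausts all shorter strings without reaching an accepting state), and aaa is the lexicographically least accepting string of length 3.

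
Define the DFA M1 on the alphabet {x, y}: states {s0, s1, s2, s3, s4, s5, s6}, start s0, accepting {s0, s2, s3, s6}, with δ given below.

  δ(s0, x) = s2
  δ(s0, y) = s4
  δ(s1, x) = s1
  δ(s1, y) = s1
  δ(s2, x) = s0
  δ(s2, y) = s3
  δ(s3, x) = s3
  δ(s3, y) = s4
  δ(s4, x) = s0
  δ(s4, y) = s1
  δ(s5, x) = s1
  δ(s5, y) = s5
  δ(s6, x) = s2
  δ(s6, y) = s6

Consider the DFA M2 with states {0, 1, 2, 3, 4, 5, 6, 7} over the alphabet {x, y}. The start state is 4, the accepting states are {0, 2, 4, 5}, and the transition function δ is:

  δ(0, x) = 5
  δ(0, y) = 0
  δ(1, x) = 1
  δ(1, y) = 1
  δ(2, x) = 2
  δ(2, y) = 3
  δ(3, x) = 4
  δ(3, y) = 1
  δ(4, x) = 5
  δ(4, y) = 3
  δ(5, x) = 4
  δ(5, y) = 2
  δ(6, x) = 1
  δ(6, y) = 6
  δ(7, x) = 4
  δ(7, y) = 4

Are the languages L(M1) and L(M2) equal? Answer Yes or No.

Exploring the product automaton M1 × M2 from the start pair (s0, 4), following both machines on each input symbol, reaches 5 state pairs: (s0, 4), (s2, 5), (s4, 3), (s3, 2), (s1, 1).
M1 accepts in {s0, s2, s3, s6} and M2 accepts in {0, 2, 4, 5}. In every reachable pair the two components are either both accepting — (s0, 4), (s2, 5), (s3, 2) — or both non-accepting, so no string is accepted by exactly one of the machines: L(M1) \ L(M2) and L(M2) \ L(M1) are both empty.
Hence every string is accepted by M1 iff it is accepted by M2, and the two languages coincide.

Yes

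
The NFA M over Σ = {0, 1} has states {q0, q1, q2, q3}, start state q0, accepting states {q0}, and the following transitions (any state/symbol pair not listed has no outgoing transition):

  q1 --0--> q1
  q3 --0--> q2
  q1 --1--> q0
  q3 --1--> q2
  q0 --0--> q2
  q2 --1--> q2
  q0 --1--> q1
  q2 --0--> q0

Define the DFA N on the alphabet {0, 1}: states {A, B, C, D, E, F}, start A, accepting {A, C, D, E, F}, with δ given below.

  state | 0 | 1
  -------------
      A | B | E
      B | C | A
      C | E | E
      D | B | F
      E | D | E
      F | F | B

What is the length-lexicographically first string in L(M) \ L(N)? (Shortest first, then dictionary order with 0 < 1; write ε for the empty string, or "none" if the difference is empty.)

The string 010 is accepted by M but not by N.
No shorter string lies in the difference, and 010 is the lexicographically first length-3 string in L(M) \ L(N).

010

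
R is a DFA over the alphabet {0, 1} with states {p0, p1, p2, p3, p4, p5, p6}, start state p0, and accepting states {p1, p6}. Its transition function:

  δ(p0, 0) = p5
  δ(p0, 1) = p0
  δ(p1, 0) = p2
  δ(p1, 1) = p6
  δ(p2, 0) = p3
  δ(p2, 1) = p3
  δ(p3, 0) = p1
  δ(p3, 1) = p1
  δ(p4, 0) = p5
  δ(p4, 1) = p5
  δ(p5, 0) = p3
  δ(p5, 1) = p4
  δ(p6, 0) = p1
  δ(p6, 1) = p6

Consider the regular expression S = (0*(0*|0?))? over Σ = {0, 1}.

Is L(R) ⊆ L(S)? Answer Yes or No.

No

The string 001 is in L(R) but not in L(S).
So L(R) ⊄ L(S).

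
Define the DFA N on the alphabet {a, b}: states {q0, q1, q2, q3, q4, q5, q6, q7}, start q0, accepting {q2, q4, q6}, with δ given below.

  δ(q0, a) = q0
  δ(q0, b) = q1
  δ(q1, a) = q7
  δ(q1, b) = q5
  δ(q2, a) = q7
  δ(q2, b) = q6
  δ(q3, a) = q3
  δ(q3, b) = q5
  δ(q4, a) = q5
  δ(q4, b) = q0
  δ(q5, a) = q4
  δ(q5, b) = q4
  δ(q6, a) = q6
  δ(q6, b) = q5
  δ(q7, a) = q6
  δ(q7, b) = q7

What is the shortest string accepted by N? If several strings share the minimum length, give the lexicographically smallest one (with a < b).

baa

A breadth-first search from q0 reaches an accepting state first via the path q0 → q1 → q7 → q6 on input baa.
No string of length < 3 is accepted (BFS exhausts all shorter strings without reaching an accepting state), and baa is the lexicographically least accepting string of length 3.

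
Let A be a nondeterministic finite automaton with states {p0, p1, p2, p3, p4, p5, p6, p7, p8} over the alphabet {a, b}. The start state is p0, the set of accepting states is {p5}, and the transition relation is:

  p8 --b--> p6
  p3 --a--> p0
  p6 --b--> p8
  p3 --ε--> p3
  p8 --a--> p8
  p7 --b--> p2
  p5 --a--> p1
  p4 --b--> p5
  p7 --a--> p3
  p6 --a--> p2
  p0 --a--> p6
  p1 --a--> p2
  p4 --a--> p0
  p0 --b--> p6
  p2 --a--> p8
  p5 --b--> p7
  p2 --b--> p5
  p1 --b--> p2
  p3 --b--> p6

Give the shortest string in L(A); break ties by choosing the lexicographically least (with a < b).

A breadth-first search from p0 reaches an accepting state first via the path p0 → p6 → p2 → p5 on input aab.
No string of length < 3 is accepted (BFS exhausts all shorter strings without reaching an accepting state), and aab is the lexicographically least accepting string of length 3.

aab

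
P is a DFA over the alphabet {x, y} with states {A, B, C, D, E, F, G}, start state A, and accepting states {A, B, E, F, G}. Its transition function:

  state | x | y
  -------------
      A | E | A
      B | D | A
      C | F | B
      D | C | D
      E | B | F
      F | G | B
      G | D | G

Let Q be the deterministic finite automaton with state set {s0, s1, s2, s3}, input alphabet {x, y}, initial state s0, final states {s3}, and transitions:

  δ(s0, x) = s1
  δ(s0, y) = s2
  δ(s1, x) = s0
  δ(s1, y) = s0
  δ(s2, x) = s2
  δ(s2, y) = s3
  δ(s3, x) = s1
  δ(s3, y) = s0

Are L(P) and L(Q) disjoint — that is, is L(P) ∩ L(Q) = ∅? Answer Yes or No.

No

The string yy is accepted by both P and Q.
Hence L(P) ∩ L(Q) ≠ ∅.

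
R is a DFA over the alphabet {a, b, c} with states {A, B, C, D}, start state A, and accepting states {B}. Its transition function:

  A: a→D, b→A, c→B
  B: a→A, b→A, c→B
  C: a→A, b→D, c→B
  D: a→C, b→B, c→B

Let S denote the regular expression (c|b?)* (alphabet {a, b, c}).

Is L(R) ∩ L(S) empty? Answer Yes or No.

No

The string c is accepted by both R and S.
Hence L(R) ∩ L(S) ≠ ∅.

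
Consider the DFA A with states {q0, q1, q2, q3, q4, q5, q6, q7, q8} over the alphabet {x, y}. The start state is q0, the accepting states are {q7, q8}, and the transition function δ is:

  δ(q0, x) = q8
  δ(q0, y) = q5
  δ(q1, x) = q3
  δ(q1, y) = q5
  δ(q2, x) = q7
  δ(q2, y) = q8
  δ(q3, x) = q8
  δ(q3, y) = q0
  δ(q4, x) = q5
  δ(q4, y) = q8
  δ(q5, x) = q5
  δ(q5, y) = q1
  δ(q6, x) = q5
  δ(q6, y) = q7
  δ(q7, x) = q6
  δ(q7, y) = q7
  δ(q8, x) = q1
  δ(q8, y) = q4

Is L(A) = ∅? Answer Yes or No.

No

The string x is accepted: the run q0 → q8 ends in the accepting state q8.
Since at least one string is accepted, L(A) is not empty.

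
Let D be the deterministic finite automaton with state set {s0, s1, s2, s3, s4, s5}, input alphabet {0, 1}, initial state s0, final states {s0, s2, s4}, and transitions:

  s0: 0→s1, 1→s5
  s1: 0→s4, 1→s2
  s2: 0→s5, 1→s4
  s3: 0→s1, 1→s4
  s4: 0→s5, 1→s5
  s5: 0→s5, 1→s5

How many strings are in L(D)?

4

The useful subgraph on states {s0, s1, s2, s4} is acyclic, so L(D) is finite; the longest accepting path visits 4 useful states, giving maximum string length 3.
Counting accepting paths from s0 by length: 1 of length 0, 2 of length 2, 1 of length 3. Total 4.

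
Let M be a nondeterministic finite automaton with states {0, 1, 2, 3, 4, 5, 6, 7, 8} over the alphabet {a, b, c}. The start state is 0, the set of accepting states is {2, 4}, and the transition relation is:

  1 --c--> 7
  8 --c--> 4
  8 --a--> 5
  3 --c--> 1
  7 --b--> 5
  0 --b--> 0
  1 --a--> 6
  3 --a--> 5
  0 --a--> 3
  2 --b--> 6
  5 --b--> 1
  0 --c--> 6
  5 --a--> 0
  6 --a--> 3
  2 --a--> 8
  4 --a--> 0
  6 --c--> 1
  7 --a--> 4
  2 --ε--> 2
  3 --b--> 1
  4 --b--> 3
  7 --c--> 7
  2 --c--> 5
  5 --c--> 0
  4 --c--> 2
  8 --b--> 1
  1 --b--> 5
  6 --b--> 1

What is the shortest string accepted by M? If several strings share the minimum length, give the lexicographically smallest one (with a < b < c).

abca

A breadth-first search from 0 reaches an accepting state first via the path 0 → 3 → 1 → 7 → 4 on input abca.
No string of length < 4 is accepted (BFS exhausts all shorter strings without reaching an accepting state), and abca is the lexicographically least accepting string of length 4.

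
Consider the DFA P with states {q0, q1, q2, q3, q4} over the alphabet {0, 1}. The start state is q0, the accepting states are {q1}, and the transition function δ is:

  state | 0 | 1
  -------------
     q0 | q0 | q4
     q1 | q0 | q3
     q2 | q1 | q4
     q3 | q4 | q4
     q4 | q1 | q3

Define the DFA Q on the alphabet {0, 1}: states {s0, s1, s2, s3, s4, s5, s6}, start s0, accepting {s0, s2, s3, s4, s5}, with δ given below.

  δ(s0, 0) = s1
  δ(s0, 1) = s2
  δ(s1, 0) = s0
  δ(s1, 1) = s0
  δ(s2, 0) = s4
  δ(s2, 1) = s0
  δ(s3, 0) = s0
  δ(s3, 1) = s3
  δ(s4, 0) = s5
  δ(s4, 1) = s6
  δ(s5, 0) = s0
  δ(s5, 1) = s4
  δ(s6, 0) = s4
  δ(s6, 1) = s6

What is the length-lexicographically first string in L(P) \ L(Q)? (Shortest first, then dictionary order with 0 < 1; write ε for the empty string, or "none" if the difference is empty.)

010

The string 010 is accepted by P but not by Q.
No shorter string lies in the difference, and 010 is the lexicographically first length-3 string in L(P) \ L(Q).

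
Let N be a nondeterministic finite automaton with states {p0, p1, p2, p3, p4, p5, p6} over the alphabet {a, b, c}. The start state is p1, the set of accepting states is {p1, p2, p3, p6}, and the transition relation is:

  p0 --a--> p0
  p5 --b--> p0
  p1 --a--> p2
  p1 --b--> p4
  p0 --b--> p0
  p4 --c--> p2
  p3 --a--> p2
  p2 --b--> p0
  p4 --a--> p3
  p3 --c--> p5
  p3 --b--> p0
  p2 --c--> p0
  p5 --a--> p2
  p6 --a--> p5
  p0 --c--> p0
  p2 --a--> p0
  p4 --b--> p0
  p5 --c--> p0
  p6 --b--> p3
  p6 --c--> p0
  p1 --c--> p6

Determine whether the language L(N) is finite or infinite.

The useful states (reachable from p1 and able to reach an accepting state) are {p1, p2, p3, p4, p5, p6}.
Restricted to these states the transition graph has no cycle, so every accepting path has bounded length and L is finite.

finite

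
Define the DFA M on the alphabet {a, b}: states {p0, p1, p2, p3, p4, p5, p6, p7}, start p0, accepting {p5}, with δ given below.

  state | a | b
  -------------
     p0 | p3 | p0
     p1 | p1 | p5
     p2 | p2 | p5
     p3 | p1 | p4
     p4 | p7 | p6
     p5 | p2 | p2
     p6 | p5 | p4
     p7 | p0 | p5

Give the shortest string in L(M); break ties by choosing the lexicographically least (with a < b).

A breadth-first search from p0 reaches an accepting state first via the path p0 → p3 → p1 → p5 on input aab.
No string of length < 3 is accepted (BFS exhausts all shorter strings without reaching an accepting state), and aab is the lexicographically least accepting string of length 3.

aab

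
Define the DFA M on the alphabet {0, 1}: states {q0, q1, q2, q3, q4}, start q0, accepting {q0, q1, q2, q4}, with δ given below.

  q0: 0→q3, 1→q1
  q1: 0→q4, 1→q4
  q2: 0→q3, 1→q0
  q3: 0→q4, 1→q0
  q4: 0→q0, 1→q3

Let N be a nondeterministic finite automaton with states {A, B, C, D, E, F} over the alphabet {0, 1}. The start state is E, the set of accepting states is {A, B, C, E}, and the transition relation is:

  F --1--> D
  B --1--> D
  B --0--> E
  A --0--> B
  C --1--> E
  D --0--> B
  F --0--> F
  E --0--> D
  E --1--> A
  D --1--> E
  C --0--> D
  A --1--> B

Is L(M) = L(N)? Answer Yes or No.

Exploring the product automaton M × N from the start pair (q0, E), following both machines on each input symbol, reaches 4 state pairs: (q0, E), (q3, D), (q1, A), (q4, B).
M accepts in {q0, q1, q2, q4} and N accepts in {A, B, C, E}. In every reachable pair the two components are either both accepting — (q0, E), (q1, A), (q4, B) — or both non-accepting, so no string is accepted by exactly one of the machines: L(M) \ L(N) and L(N) \ L(M) are both empty.
Hence every string is accepted by M iff it is accepted by N, and the two languages coincide.

Yes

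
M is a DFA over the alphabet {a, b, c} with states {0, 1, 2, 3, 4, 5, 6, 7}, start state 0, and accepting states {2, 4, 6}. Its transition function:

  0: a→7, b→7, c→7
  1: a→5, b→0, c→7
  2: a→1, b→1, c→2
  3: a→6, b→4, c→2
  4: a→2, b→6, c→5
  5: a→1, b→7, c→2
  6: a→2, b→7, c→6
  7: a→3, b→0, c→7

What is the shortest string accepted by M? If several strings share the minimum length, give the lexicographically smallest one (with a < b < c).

A breadth-first search from 0 reaches an accepting state first via the path 0 → 7 → 3 → 6 on input aaa.
No string of length < 3 is accepted (BFS exhausts all shorter strings without reaching an accepting state), and aaa is the lexicographically least accepting string of length 3.

aaa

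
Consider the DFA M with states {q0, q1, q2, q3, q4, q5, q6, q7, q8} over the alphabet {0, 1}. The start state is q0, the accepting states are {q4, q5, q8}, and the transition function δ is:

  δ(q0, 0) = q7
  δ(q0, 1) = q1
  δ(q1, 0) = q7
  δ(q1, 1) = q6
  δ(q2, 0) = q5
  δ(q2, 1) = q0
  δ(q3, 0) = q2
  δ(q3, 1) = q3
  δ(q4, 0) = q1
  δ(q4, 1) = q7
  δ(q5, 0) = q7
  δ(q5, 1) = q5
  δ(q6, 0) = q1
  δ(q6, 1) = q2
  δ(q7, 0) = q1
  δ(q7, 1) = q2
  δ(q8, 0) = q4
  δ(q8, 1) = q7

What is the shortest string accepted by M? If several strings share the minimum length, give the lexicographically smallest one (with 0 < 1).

010

A breadth-first search from q0 reaches an accepting state first via the path q0 → q7 → q2 → q5 on input 010.
No string of length < 3 is accepted (BFS exhausts all shorter strings without reaching an accepting state), and 010 is the lexicographically least accepting string of length 3.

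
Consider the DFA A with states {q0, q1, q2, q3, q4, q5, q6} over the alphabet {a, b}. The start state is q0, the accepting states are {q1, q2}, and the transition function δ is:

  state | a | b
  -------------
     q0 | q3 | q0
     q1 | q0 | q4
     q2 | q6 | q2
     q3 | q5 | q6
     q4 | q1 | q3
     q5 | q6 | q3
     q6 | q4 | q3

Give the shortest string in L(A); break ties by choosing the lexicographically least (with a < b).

abaa

A breadth-first search from q0 reaches an accepting state first via the path q0 → q3 → q6 → q4 → q1 on input abaa.
No string of length < 4 is accepted (BFS exhausts all shorter strings without reaching an accepting state), and abaa is the lexicographically least accepting string of length 4.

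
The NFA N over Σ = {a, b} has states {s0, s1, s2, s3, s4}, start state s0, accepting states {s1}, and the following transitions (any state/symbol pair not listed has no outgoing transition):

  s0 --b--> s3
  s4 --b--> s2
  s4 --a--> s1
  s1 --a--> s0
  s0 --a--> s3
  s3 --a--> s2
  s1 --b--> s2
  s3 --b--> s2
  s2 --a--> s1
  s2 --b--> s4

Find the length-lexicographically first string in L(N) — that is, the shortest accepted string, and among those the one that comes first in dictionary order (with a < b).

aaa

A breadth-first search from s0 reaches an accepting state first via the path s0 → s3 → s2 → s1 on input aaa.
No string of length < 3 is accepted (BFS exhausts all shorter strings without reaching an accepting state), and aaa is the lexicographically least accepting string of length 3.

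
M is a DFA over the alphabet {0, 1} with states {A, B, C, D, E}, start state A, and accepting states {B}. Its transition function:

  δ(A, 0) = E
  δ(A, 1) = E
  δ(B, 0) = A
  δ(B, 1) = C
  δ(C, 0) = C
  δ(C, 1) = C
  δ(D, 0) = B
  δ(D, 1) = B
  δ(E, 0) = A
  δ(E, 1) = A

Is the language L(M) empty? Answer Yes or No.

Yes

The states reachable from the start state are {A, E}.
None of the accepting states {B} is reachable, so no string is accepted and L(M) = ∅.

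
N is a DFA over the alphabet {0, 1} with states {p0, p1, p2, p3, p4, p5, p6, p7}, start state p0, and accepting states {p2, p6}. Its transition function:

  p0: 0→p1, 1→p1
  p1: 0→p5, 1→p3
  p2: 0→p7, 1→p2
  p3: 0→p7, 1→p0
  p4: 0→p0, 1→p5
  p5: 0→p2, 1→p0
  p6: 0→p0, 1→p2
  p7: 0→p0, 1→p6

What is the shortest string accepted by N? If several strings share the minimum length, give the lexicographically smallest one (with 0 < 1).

A breadth-first search from p0 reaches an accepting state first via the path p0 → p1 → p5 → p2 on input 000.
No string of length < 3 is accepted (BFS exhausts all shorter strings without reaching an accepting state), and 000 is the lexicographically least accepting string of length 3.

000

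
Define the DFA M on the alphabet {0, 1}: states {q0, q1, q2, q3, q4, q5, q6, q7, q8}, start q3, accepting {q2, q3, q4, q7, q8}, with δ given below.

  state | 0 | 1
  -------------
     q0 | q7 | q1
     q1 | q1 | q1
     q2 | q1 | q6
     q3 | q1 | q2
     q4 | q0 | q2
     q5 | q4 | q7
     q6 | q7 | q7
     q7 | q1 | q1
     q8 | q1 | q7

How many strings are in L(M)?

4

The useful subgraph on states {q2, q3, q6, q7} is acyclic, so L(M) is finite; the longest accepting path visits 4 useful states, giving maximum string length 3.
Counting accepting paths from q3 by length: 1 of length 0, 1 of length 1, 2 of length 3. Total 4.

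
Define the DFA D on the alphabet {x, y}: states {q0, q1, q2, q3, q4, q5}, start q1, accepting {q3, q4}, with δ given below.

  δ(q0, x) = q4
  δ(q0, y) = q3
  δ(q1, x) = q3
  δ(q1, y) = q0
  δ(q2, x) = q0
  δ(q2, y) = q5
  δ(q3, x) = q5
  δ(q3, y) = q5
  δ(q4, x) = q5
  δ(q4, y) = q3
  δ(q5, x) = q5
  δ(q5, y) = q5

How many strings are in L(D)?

4

The useful subgraph on states {q0, q1, q3, q4} is acyclic, so L(D) is finite; the longest accepting path visits 4 useful states, giving maximum string length 3.
Counting accepting paths from q1 by length: 1 of length 1, 2 of length 2, 1 of length 3. Total 4.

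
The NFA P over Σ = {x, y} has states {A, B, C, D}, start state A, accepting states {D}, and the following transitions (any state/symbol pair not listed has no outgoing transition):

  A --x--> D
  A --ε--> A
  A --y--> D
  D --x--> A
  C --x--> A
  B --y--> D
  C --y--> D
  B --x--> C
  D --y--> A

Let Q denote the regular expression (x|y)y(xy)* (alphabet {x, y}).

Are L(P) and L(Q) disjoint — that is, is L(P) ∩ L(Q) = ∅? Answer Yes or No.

Converting the expression Q to a DFA (subset construction, then merging equivalent states) gives the minimal DFA with states {q0, q1, q2, q3}, start state q0, accepting states {q3} and transitions q0: x→q1, y→q1; q1: x→q2, y→q3; q2: x→q2, y→q2; q3: x→q1, y→q2.
Exploring the product automaton P × Q from the start pair (A, q0), following both machines on each input symbol, reaches 5 state pairs: (A, q0), (D, q1), (A, q2), (A, q3), (D, q2).
P accepts in {D} and Q accepts in {q3}; no reachable pair has both components accepting, so no string drives both machines to acceptance simultaneously and L(P) ∩ L(Q) = ∅.
So no string is accepted by both, and the intersection is empty.

Yes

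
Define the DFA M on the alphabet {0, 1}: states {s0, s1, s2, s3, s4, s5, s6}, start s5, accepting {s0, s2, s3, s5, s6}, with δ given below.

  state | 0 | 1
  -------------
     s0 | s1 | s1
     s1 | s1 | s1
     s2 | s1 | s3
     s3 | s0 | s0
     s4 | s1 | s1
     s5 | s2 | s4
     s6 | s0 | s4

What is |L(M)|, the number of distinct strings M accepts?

5

The useful subgraph on states {s0, s2, s3, s5} is acyclic, so L(M) is finite; the longest accepting path visits 4 useful states, giving maximum string length 3.
Counting accepting paths from s5 by length: 1 of length 0, 1 of length 1, 1 of length 2, 2 of length 3. Total 5.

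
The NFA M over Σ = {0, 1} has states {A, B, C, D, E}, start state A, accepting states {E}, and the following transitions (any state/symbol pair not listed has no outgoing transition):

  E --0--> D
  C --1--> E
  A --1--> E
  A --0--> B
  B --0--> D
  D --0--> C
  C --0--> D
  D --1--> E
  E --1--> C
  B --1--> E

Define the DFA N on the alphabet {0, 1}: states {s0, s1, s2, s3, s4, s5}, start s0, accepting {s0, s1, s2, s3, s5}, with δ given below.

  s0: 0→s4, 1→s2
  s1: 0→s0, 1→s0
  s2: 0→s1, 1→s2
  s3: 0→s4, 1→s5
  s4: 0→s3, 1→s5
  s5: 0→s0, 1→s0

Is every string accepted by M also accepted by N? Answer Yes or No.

Exploring the product automaton M × N from the start pair (A, s0), following both machines on each input symbol, reaches 13 state pairs: (A, s0), (B, s4), (E, s2), (D, s3), (E, s5), (D, s1), (C, s2), (C, s4), (D, s0), (C, s0), (E, s0), (D, s4), (C, s3).
M accepts in {E} and N accepts in {s0, s1, s2, s3, s5}. The reachable pairs whose M-component is accepting are (E, s2), (E, s5), (E, s0); in each of them the N-component is accepting too, so the product for L(M) \ L(N) (M-component accepting, N-component rejecting) has no reachable accepting pair and the difference is empty.
Hence every string in L(M) is also in L(N).

Yes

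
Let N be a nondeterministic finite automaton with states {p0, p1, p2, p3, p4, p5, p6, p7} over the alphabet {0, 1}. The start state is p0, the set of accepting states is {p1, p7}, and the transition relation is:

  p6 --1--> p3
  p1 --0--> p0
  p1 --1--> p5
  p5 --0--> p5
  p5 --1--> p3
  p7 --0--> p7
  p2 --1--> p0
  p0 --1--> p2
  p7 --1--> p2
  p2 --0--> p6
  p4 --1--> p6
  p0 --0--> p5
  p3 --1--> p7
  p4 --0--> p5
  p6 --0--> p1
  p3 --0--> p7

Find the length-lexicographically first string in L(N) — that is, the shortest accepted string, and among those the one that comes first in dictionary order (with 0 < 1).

010

A breadth-first search from p0 reaches an accepting state first via the path p0 → p5 → p3 → p7 on input 010.
No string of length < 3 is accepted (BFS exhausts all shorter strings without reaching an accepting state), and 010 is the lexicographically least accepting string of length 3.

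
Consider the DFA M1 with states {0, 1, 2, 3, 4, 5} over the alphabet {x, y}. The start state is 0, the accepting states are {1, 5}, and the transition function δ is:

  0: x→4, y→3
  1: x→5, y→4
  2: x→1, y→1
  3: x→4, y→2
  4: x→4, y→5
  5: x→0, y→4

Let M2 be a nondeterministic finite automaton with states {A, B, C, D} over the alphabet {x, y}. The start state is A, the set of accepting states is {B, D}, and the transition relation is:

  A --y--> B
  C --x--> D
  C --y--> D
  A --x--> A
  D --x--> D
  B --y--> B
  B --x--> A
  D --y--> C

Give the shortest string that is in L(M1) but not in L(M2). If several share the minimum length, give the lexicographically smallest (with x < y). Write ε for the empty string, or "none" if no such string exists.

The string yyx is accepted by M1 but not by M2.
No shorter string lies in the difference, and yyx is the lexicographically first length-3 string in L(M1) \ L(M2).

yyx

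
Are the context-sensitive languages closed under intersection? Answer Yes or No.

An LBA keeps a copy of the input on a second track, runs the LBA for L₁, and if that accepts restores the input and runs the LBA for L₂; linear space suffices, so L₁ ∩ L₂ is context-sensitive.
So the context-sensitive languages are closed under intersection.

Yes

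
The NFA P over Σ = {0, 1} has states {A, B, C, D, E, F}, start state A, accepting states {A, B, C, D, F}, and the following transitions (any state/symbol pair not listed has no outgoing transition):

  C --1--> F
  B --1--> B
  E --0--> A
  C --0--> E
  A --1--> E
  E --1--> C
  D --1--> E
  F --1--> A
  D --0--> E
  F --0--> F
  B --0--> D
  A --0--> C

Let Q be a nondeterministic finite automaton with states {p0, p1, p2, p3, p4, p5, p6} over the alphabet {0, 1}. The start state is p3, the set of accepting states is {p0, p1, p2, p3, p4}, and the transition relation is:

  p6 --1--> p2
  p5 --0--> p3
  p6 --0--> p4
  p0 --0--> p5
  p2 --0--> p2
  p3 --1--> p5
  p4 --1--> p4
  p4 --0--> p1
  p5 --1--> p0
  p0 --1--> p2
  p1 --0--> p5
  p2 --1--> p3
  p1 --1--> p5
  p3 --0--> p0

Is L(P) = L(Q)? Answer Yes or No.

Yes

Exploring the product automaton P × Q from the start pair (A, p3), following both machines on each input symbol, reaches 4 state pairs: (A, p3), (C, p0), (E, p5), (F, p2).
P accepts in {A, B, C, D, F} and Q accepts in {p0, p1, p2, p3, p4}. In every reachable pair the two components are either both accepting — (A, p3), (C, p0), (F, p2) — or both non-accepting, so no string is accepted by exactly one of the machines: L(P) \ L(Q) and L(Q) \ L(P) are both empty.
Hence every string is accepted by P iff it is accepted by Q, and the two languages coincide.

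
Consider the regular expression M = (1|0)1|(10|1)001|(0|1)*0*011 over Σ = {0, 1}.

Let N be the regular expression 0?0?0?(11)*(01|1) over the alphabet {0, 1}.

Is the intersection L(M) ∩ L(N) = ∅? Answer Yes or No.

No

The string 01 is accepted by both M and N.
Hence L(M) ∩ L(N) ≠ ∅.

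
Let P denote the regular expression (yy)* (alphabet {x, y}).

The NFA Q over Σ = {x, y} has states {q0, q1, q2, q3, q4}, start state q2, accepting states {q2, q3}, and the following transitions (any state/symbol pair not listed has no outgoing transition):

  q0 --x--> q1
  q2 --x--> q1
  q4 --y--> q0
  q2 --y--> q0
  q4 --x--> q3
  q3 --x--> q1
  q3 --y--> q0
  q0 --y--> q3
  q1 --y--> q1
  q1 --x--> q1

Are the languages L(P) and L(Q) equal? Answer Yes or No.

Yes

Converting the expression P to a DFA (subset construction, then merging equivalent states) gives the minimal DFA with states {p0, p1, p2}, start state p0, accepting states {p0} and transitions p0: x→p1, y→p2; p1: x→p1, y→p1; p2: x→p1, y→p0.
Exploring the product automaton P × Q from the start pair (p0, q2), following both machines on each input symbol, reaches 4 state pairs: (p0, q2), (p1, q1), (p2, q0), (p0, q3).
P accepts in {p0} and Q accepts in {q2, q3}. In every reachable pair the two components are either both accepting — (p0, q2), (p0, q3) — or both non-accepting, so no string is accepted by exactly one of the machines: L(P) \ L(Q) and L(Q) \ L(P) are both empty.
Hence every string is accepted by P iff it is accepted by Q, and the two languages coincide.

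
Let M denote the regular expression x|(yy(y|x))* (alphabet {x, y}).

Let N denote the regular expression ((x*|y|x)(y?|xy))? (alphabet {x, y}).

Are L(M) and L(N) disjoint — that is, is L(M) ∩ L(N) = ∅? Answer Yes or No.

No

The empty string ε is accepted by both M and N.
Hence L(M) ∩ L(N) ≠ ∅.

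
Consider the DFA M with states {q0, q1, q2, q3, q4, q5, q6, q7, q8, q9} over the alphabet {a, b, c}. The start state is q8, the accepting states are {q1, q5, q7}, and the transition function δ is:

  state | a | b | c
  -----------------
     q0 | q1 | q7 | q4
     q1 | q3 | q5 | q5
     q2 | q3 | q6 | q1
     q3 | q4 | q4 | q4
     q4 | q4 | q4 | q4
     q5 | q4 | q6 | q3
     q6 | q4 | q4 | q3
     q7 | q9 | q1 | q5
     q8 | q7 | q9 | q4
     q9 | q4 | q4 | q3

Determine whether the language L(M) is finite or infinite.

The useful states (reachable from q8 and able to reach an accepting state) are {q1, q5, q7, q8}.
Restricted to these states the transition graph has no cycle, so every accepting path has bounded length and L is finite.

finite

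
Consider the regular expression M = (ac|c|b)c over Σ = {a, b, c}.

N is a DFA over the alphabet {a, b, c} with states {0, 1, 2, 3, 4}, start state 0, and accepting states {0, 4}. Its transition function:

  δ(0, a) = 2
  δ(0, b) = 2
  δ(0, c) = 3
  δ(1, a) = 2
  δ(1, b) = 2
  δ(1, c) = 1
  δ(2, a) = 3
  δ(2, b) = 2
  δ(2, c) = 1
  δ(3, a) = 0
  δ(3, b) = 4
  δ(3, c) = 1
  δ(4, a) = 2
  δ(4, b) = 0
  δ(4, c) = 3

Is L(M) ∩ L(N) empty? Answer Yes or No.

Converting the expression M to a DFA (subset construction, then merging equivalent states) gives the minimal DFA with states {m0, m1, m2, m3, m4}, start state m0, accepting states {m4} and transitions m0: a→m1, b→m2, c→m2; m1: a→m3, b→m3, c→m2; m2: a→m3, b→m3, c→m4; m3: a→m3, b→m3, c→m3; m4: a→m3, b→m3, c→m3.
Exploring the product automaton M × N from the start pair (m0, 0), following both machines on each input symbol, reaches 11 state pairs: (m0, 0), (m1, 2), (m2, 2), (m2, 3), (m3, 3), (m3, 2), (m2, 1), (m4, 1), (m3, 0), (m3, 4), (m3, 1).
M accepts in {m4} and N accepts in {0, 4}; no reachable pair has both components accepting, so no string drives both machines to acceptance simultaneously and L(M) ∩ L(N) = ∅.
So no string is accepted by both, and the intersection is empty.

Yes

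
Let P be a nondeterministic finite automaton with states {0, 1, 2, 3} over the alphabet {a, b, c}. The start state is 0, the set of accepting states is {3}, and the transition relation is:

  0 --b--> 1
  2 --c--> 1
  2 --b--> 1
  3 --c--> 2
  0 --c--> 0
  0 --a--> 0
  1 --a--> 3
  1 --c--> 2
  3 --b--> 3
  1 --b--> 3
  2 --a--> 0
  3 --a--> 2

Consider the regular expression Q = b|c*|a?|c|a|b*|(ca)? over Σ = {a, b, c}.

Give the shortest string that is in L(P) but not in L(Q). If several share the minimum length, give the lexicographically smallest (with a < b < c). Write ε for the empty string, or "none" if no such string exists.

ba

The string ba is accepted by P but not by Q.
No shorter string lies in the difference, and ba is the lexicographically first length-2 string in L(P) \ L(Q).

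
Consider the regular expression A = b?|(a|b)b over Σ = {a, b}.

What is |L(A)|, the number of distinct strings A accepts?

4

The expression has no Kleene star, so L(A) is finite. Expanding the alternatives gives {ε, b, ab, bb}.
That is 1 of length 0, 1 of length 1, 2 of length 2: 4 strings in all.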